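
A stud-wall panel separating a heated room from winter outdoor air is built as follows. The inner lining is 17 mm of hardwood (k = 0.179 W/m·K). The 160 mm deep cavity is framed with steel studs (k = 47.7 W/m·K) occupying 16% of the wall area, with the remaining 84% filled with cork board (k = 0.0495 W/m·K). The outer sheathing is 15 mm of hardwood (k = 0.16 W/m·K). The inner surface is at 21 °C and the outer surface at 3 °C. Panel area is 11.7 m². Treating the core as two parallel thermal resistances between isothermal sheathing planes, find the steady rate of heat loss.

Q ≈ 1000 W

Sheathing layers in series; stud and cavity paths in parallel between them.
R_inner = 0.017/(0.179×11.7) = 0.008117 K/W
R_stud  = 0.16/(47.7×0.16×11.7) = 0.001792 K/W
R_cav   = 0.16/(0.0495×0.84×11.7) = 0.3289 K/W
1/R_core = 1/R_stud + 1/R_cav → R_core = 0.001782 K/W
R_outer = 0.015/(0.16×11.7) = 0.008013 K/W
R_total = 0.01791 K/W
Q = ΔT/R_total = 18/0.01791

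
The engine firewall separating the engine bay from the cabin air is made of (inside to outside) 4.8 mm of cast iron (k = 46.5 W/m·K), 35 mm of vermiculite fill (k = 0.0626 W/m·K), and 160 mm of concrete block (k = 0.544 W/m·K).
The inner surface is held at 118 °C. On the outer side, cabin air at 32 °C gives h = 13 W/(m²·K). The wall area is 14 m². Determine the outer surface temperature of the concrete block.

Series thermal resistances:
R_cast iron = L/(kA) = 0.0048/(46.5×14) = 7.373×10^-6 K/W
R_vermiculite fill = L/(kA) = 0.035/(0.0626×14) = 0.03994 K/W
R_concrete block = L/(kA) = 0.16/(0.544×14) = 0.02101 K/W
R_outer film = 1/(h_o·A) = 1/(13×14) = 0.005495 K/W
R_total = 0.06645 K/W;  Q = ΔT/R_total = 86/0.06645 = 1294 W
T_interface = T_inner − Q·ΣR(inner→interface) = 118 − 1290×0.06095

T ≈ 39.1 °C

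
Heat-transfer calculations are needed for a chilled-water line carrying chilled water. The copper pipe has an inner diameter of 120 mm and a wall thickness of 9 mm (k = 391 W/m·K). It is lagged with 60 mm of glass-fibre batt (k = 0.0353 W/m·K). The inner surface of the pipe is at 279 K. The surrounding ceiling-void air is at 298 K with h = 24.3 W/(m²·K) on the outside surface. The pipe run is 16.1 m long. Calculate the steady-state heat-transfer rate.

Cylindrical conduction, so R = ln(r₂/r₁)/(2πkL) per layer, in series:
R_copper pipe wall = ln(69/60)/(2π×391×16.1) = 3.534×10^-6 K/W
R_glass-fibre batt = ln(129/69)/(2π×0.0353×16.1) = 0.1752 K/W
R_outer film = 1/(h_o·2πr_oL) = 1/(24.3×2π×0.129×16.1) = 0.003154 K/W
R_total = 0.1784 K/W
Q = ΔT/R_total = 19/0.1784

Q ≈ 107 W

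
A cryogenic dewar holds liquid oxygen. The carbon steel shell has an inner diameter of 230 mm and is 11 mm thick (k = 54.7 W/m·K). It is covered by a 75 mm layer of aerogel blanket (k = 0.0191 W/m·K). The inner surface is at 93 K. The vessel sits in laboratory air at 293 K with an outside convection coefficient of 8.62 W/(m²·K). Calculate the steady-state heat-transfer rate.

For a spherical shell R = (1/r₁ − 1/r₂)/(4πk); film R = 1/(h·4πr²). In series:
R_carbon steel shell = (1/0.115 − 1/0.126)/(4π×54.7) = 0.001104 K/W
R_aerogel blanket = (1/0.126 − 1/0.201)/(4π×0.0191) = 12.34 K/W
R_outer film = 1/(h·4πr_o²) = 1/(8.62×4π×0.201²) = 0.2285 K/W
R_total = 12.57 K/W
Q = ΔT/R_total = 200/12.57

Q ≈ 15.9 W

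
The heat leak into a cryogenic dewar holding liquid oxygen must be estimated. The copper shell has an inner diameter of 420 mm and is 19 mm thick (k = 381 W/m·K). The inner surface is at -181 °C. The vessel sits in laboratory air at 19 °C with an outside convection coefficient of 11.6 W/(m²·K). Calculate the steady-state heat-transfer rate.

Q ≈ 1530 W

Each spherical layer contributes R = (1/r_i − 1/r_o)/(4πk):
R_copper shell = (1/0.21 − 1/0.229)/(4π×381) = 8.252×10^-5 K/W
R_outer film = 1/(h·4πr_o²) = 1/(11.6×4π×0.229²) = 0.1308 K/W
R_total = 0.1309 K/W
Q = ΔT/R_total = 200/0.1309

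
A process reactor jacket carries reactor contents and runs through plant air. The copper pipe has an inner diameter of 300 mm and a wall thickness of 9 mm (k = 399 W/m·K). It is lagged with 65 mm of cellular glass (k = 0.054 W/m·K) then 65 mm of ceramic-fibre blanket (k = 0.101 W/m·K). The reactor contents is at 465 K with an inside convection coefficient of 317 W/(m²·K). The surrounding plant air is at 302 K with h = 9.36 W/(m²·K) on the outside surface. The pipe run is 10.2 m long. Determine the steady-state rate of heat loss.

Q ≈ 1130 W

Treating each annulus and film as a series resistance:
R_inner film = 1/(h_i·2πr₁L) = 1/(317×2π×0.15×10.2) = 3.281×10^-4 K/W
R_copper pipe wall = ln(159/150)/(2π×399×10.2) = 2.279×10^-6 K/W
R_cellular glass = ln(224/159)/(2π×0.054×10.2) = 0.09904 K/W
R_ceramic-fibre blanket = ln(289/224)/(2π×0.101×10.2) = 0.03936 K/W
R_outer film = 1/(h_o·2πr_oL) = 1/(9.36×2π×0.289×10.2) = 0.005768 K/W
R_total = 0.1445 K/W
Q = ΔT/R_total = 163/0.1445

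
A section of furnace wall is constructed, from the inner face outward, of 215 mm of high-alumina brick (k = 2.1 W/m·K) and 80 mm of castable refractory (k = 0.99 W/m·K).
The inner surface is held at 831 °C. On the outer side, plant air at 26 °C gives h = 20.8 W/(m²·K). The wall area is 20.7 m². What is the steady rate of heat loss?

Thermal resistances in series:
R_high-alumina brick = L/(kA) = 0.215/(2.1×20.7) = 0.004946 K/W
R_castable refractory = L/(kA) = 0.08/(0.99×20.7) = 0.003904 K/W
R_outer film = 1/(h_o·A) = 1/(20.8×20.7) = 0.002323 K/W
R_total = 0.01117 K/W
Q = ΔT / R_total = 805 / 0.01117

Q ≈ 72100 W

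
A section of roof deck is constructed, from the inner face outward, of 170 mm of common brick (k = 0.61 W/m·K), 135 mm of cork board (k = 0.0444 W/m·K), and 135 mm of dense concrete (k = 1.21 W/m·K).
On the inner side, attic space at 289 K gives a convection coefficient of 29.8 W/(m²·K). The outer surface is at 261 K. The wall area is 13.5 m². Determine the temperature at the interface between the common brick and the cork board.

Using the resistance-network approach (series):
R_inner film = 1/(h_i·A) = 1/(29.8×13.5) = 0.002486 K/W
R_common brick = L/(kA) = 0.17/(0.61×13.5) = 0.02064 K/W
R_cork board = L/(kA) = 0.135/(0.0444×13.5) = 0.2252 K/W
R_dense concrete = L/(kA) = 0.135/(1.21×13.5) = 0.008264 K/W
R_total = 0.2566 K/W;  Q = ΔT/R_total = 28/0.2566 = 109.1 W
T_interface = T_inner − Q·ΣR(inner→interface) = 289 − 109×0.02313

T ≈ 286 K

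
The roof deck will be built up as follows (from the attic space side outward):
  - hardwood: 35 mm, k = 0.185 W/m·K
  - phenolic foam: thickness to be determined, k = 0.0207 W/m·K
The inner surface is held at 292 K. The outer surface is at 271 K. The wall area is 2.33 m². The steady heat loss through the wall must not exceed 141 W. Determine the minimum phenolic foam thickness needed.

Thermal resistances in series:
R_hardwood = L/(kA) = 0.035/(0.185×2.33) = 0.0812 K/W
Sum of the known resistances R_other = 0.0812 K/W
Required total resistance R_tot = ΔT/Q_allow = 21/141 = 0.1489 K/W
R_phenolic foam = R_tot − R_other = 0.06774 K/W
L = R·k·A = 0.06774×0.0207×2.33

L ≈ 3.27 mm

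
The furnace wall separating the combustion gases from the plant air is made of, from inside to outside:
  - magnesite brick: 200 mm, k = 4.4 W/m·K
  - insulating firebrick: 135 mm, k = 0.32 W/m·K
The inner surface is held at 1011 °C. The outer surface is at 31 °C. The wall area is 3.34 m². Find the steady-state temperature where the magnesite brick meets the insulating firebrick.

Model the wall as resistances in series:
R_magnesite brick = L/(kA) = 0.2/(4.4×3.34) = 0.01361 K/W
R_insulating firebrick = L/(kA) = 0.135/(0.32×3.34) = 0.1263 K/W
R_total = 0.1399 K/W;  Q = ΔT/R_total = 980/0.1399 = 7004 W
T_interface = T_inner − Q·ΣR(inner→interface) = 1011 − 7000×0.01361

T ≈ 916 °C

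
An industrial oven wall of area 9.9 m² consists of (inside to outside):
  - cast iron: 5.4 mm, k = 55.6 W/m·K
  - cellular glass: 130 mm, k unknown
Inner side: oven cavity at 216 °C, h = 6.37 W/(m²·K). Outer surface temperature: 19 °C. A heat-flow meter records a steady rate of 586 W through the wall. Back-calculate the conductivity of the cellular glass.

Thermal resistances in series:
R_inner film = 1/(h_i·A) = 1/(6.37×9.9) = 0.01586 K/W
R_cast iron = L/(kA) = 0.0054/(55.6×9.9) = 9.81×10^-6 K/W
Sum of known resistances R_other = 0.01587 K/W
Total R = ΔT/Q = 197/586 = 0.3362 K/W
R_cellular glass = R_total − R_other = 0.3203 K/W
k = L/(R·A) = 0.13/(0.3203×9.9)

k ≈ 0.041 W/(m·K)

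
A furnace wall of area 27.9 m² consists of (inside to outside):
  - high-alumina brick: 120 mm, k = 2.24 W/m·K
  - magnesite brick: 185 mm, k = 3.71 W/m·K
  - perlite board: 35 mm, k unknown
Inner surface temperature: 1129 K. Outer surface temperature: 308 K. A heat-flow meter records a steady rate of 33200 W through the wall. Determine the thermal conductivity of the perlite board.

k ≈ 0.0597 W/(m·K)

Series thermal resistances:
R_high-alumina brick = L/(kA) = 0.12/(2.24×27.9) = 0.00192 K/W
R_magnesite brick = L/(kA) = 0.185/(3.71×27.9) = 0.001787 K/W
Sum of known resistances R_other = 0.003707 K/W
Total R = ΔT/Q = 821/33200 = 0.02473 K/W
R_perlite board = R_total − R_other = 0.02102 K/W
k = L/(R·A) = 0.035/(0.02102×27.9)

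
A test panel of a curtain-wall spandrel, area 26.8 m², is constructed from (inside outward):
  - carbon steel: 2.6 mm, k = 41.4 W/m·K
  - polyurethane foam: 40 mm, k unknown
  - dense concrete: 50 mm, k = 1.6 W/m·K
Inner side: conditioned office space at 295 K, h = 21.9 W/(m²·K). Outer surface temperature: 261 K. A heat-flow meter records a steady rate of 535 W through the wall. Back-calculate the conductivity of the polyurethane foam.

k ≈ 0.0246 W/(m·K)

Thermal resistances in series:
R_inner film = 1/(h_i·A) = 1/(21.9×26.8) = 0.001704 K/W
R_carbon steel = L/(kA) = 0.0026/(41.4×26.8) = 2.343×10^-6 K/W
R_dense concrete = L/(kA) = 0.05/(1.6×26.8) = 0.001166 K/W
Sum of known resistances R_other = 0.002872 K/W
Total R = ΔT/Q = 34/535 = 0.06355 K/W
R_polyurethane foam = R_total − R_other = 0.06068 K/W
k = L/(R·A) = 0.04/(0.06068×26.8)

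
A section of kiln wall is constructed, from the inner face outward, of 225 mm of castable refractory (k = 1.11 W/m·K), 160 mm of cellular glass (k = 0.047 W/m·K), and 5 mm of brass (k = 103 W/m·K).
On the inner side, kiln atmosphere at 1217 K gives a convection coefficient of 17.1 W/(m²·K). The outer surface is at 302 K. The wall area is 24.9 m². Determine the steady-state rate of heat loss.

Model the wall as resistances in series:
R_inner film = 1/(h_i·A) = 1/(17.1×24.9) = 0.002349 K/W
R_castable refractory = L/(kA) = 0.225/(1.11×24.9) = 0.008141 K/W
R_cellular glass = L/(kA) = 0.16/(0.047×24.9) = 0.1367 K/W
R_brass = L/(kA) = 0.005/(103×24.9) = 1.95×10^-6 K/W
R_total = 0.1472 K/W
Q = ΔT / R_total = 915 / 0.1472

Q ≈ 6220 W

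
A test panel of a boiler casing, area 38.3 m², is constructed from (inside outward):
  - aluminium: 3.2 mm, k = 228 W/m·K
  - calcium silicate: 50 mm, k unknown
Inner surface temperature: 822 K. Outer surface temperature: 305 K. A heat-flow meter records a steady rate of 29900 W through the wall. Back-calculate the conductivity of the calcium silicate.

Thermal resistances in series:
R_aluminium = L/(kA) = 0.0032/(228×38.3) = 3.665×10^-7 K/W
Sum of known resistances R_other = 3.665×10^-7 K/W
Total R = ΔT/Q = 517/29900 = 0.01729 K/W
R_calcium silicate = R_total − R_other = 0.01729 K/W
k = L/(R·A) = 0.05/(0.01729×38.3)

k ≈ 0.0755 W/(m·K)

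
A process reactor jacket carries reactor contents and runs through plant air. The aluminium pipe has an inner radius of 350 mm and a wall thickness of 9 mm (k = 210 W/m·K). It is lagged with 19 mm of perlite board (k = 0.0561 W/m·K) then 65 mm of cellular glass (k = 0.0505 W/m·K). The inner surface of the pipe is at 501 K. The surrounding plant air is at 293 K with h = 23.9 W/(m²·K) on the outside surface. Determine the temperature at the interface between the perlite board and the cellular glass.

Cylindrical conduction, so R = ln(r₂/r₁)/(2πkL) per layer, in series:
R_aluminium pipe wall = ln(359/350)/(2π×210×1) = 1.924×10^-5 K/W
R_perlite board = ln(378/359)/(2π×0.0561×1) = 0.1463 K/W
R_cellular glass = ln(443/378)/(2π×0.0505×1) = 0.5001 K/W
R_outer film = 1/(h_o·2πr_oL) = 1/(23.9×2π×0.443×1) = 0.01503 K/W
R_total = 0.6614 K/W
Q = ΔT/R_total = 208/0.6614
Q = 314 W/m
T_interface = T_inner − Q·ΣR(inner→interface) = 501 − 314×0.1463

T ≈ 455 K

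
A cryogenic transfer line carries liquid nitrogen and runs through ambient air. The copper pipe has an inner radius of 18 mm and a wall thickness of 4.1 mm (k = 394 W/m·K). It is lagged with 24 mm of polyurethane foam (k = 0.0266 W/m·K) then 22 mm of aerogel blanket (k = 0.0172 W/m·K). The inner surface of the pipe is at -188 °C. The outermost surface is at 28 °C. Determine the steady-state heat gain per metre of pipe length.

q′ ≈ 27 W/m

Cylindrical conduction, so R = ln(r₂/r₁)/(2πkL) per layer, in series:
R_copper pipe wall = ln(22.1/18)/(2π×394×1) = 8.289×10^-5 K/W
R_polyurethane foam = ln(46.1/22.1)/(2π×0.0266×1) = 4.399 K/W
R_aerogel blanket = ln(68.1/46.1)/(2π×0.0172×1) = 3.61 K/W
R_total = 8.009 K/W
Q = ΔT/R_total = 216/8.009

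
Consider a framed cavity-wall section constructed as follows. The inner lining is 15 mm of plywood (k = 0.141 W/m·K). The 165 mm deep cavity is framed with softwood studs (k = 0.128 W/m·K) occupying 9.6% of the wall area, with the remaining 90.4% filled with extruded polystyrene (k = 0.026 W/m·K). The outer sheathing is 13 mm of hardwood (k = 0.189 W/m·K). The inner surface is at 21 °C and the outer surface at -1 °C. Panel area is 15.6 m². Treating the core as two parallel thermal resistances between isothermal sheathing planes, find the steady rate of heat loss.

Q ≈ 71.7 W

Sheathing layers in series; stud and cavity paths in parallel between them.
R_inner = 0.015/(0.141×15.6) = 0.006819 K/W
R_stud  = 0.165/(0.128×0.096×15.6) = 0.8608 K/W
R_cav   = 0.165/(0.026×0.904×15.6) = 0.45 K/W
1/R_core = 1/R_stud + 1/R_cav → R_core = 0.2955 K/W
R_outer = 0.013/(0.189×15.6) = 0.004409 K/W
R_total = 0.3067 K/W
Q = ΔT/R_total = 22/0.3067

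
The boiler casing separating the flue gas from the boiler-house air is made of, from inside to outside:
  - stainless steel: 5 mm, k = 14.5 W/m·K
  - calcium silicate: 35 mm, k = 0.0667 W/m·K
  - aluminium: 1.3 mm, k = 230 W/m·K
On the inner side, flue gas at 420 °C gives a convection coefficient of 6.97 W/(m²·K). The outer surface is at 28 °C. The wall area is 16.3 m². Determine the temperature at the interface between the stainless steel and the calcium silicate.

Using the resistance-network approach (series):
R_inner film = 1/(h_i·A) = 1/(6.97×16.3) = 0.008802 K/W
R_stainless steel = L/(kA) = 0.005/(14.5×16.3) = 2.116×10^-5 K/W
R_calcium silicate = L/(kA) = 0.035/(0.0667×16.3) = 0.03219 K/W
R_aluminium = L/(kA) = 0.0013/(230×16.3) = 3.468×10^-7 K/W
R_total = 0.04102 K/W;  Q = ΔT/R_total = 392/0.04102 = 9557 W
T_interface = T_inner − Q·ΣR(inner→interface) = 420 − 9560×0.008823

T ≈ 336 °C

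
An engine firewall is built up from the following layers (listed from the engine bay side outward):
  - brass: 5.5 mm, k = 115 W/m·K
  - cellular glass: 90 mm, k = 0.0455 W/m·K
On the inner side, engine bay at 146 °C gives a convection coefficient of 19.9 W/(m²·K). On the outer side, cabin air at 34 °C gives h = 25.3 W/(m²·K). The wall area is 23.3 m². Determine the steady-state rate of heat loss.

Series thermal resistances:
R_inner film = 1/(h_i·A) = 1/(19.9×23.3) = 0.002157 K/W
R_brass = L/(kA) = 0.0055/(115×23.3) = 2.053×10^-6 K/W
R_cellular glass = L/(kA) = 0.09/(0.0455×23.3) = 0.08489 K/W
R_outer film = 1/(h_o·A) = 1/(25.3×23.3) = 0.001696 K/W
R_total = 0.08875 K/W
Q = ΔT / R_total = 112 / 0.08875

Q ≈ 1260 W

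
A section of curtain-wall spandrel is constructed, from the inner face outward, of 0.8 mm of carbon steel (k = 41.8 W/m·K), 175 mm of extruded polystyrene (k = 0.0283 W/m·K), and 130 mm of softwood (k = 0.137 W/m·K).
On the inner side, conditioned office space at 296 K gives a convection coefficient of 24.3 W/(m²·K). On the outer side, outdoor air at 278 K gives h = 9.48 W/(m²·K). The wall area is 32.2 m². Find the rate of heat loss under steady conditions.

Series thermal resistances:
R_inner film = 1/(h_i·A) = 1/(24.3×32.2) = 0.001278 K/W
R_carbon steel = L/(kA) = 0.0008/(41.8×32.2) = 5.944×10^-7 K/W
R_extruded polystyrene = L/(kA) = 0.175/(0.0283×32.2) = 0.192 K/W
R_softwood = L/(kA) = 0.13/(0.137×32.2) = 0.02947 K/W
R_outer film = 1/(h_o·A) = 1/(9.48×32.2) = 0.003276 K/W
R_total = 0.2261 K/W
Q = ΔT / R_total = 18 / 0.2261

Q ≈ 79.6 W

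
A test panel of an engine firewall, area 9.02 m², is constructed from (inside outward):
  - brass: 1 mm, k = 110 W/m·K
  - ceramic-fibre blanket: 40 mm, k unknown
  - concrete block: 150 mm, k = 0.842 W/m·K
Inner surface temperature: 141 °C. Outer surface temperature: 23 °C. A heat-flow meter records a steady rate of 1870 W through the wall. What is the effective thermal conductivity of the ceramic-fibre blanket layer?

Using the resistance-network approach (series):
R_brass = L/(kA) = 0.001/(110×9.02) = 1.008×10^-6 K/W
R_concrete block = L/(kA) = 0.15/(0.842×9.02) = 0.01975 K/W
Sum of known resistances R_other = 0.01975 K/W
Total R = ΔT/Q = 118/1870 = 0.0631 K/W
R_ceramic-fibre blanket = R_total − R_other = 0.04335 K/W
k = L/(R·A) = 0.04/(0.04335×9.02)

k ≈ 0.102 W/(m·K)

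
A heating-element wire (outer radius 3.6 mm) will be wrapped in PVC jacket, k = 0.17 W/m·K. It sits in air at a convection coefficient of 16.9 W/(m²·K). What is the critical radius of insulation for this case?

For a cylinder r_cr = k/h = 0.17/16.9
r_cr = 10.1 mm; since the bare radius (3.6 mm) is below r_cr, adding a thin layer of insulation will *increase* heat loss.

r_cr ≈ 10.1 mm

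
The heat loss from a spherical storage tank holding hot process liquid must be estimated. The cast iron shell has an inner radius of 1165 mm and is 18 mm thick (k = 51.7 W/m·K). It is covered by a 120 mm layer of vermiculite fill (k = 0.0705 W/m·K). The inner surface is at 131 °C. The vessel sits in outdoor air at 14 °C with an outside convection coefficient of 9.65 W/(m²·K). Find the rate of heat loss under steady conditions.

Q ≈ 1260 W

For a spherical shell R = (1/r₁ − 1/r₂)/(4πk); film R = 1/(h·4πr²). In series:
R_cast iron shell = (1/1.165 − 1/1.183)/(4π×51.7) = 2.01×10^-5 K/W
R_vermiculite fill = (1/1.183 − 1/1.303)/(4π×0.0705) = 0.08787 K/W
R_outer film = 1/(h·4πr_o²) = 1/(9.65×4π×1.303²) = 0.004857 K/W
R_total = 0.09275 K/W
Q = ΔT/R_total = 117/0.09275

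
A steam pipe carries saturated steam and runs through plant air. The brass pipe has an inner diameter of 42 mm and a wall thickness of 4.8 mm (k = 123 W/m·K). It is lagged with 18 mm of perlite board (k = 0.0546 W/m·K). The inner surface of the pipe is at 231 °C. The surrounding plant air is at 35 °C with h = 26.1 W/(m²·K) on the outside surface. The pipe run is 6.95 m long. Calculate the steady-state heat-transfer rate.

Q ≈ 810 W

Per-layer cylindrical resistances, series-summed:
R_brass pipe wall = ln(25.8/21)/(2π×123×6.95) = 3.833×10^-5 K/W
R_perlite board = ln(43.8/25.8)/(2π×0.0546×6.95) = 0.222 K/W
R_outer film = 1/(h_o·2πr_oL) = 1/(26.1×2π×0.0438×6.95) = 0.02003 K/W
R_total = 0.242 K/W
Q = ΔT/R_total = 196/0.242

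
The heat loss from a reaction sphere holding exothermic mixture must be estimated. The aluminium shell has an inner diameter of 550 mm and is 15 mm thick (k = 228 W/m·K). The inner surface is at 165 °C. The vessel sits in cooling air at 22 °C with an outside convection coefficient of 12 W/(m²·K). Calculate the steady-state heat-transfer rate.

Radial (spherical) resistances in series:
R_aluminium shell = (1/0.275 − 1/0.29)/(4π×228) = 6.565×10^-5 K/W
R_outer film = 1/(h·4πr_o²) = 1/(12×4π×0.29²) = 0.07885 K/W
R_total = 0.07892 K/W
Q = ΔT/R_total = 143/0.07892

Q ≈ 1810 W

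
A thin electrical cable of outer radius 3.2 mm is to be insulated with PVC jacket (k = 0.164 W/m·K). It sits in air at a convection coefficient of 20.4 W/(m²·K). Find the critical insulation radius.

For a cylinder r_cr = k/h = 0.164/20.4
r_cr = 8.04 mm; since the bare radius (3.2 mm) is below r_cr, adding a thin layer of insulation will *increase* heat loss.

r_cr ≈ 8.04 mm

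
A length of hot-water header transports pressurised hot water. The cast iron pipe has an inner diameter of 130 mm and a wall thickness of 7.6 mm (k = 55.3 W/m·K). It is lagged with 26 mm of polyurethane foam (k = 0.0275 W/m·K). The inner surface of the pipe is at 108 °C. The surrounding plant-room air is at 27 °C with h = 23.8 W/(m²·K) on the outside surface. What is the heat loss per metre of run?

q′ ≈ 44 W/m

Treating each annulus and film as a series resistance:
R_cast iron pipe wall = ln(72.6/65)/(2π×55.3×1) = 3.182×10^-4 K/W
R_polyurethane foam = ln(98.6/72.6)/(2π×0.0275×1) = 1.772 K/W
R_outer film = 1/(h_o·2πr_oL) = 1/(23.8×2π×0.0986×1) = 0.06782 K/W
R_total = 1.84 K/W
Q = ΔT/R_total = 81/1.84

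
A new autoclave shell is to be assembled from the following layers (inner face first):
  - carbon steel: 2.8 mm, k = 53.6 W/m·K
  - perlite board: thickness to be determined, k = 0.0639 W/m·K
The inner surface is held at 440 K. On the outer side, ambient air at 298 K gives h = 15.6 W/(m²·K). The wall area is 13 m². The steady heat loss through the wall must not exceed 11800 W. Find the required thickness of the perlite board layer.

Series thermal resistances:
R_carbon steel = L/(kA) = 0.0028/(53.6×13) = 4.018×10^-6 K/W
R_outer film = 1/(h_o·A) = 1/(15.6×13) = 0.004931 K/W
Sum of the known resistances R_other = 0.004935 K/W
Required total resistance R_tot = ΔT/Q_allow = 142/11800 = 0.01203 K/W
R_perlite board = R_tot − R_other = 0.007099 K/W
L = R·k·A = 0.007099×0.0639×13

L ≈ 5.9 mm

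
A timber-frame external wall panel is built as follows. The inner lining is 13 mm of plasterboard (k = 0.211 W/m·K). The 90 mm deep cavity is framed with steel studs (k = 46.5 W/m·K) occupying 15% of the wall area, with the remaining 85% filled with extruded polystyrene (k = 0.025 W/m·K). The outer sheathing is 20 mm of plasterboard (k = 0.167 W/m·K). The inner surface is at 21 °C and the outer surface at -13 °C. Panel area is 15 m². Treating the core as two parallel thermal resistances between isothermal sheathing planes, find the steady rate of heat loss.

Q ≈ 2630 W

Sheathing layers in series; stud and cavity paths in parallel between them.
R_inner = 0.013/(0.211×15) = 0.004107 K/W
R_stud  = 0.09/(46.5×0.15×15) = 8.602×10^-4 K/W
R_cav   = 0.09/(0.025×0.85×15) = 0.2824 K/W
1/R_core = 1/R_stud + 1/R_cav → R_core = 8.576×10^-4 K/W
R_outer = 0.02/(0.167×15) = 0.007984 K/W
R_total = 0.01295 K/W
Q = ΔT/R_total = 34/0.01295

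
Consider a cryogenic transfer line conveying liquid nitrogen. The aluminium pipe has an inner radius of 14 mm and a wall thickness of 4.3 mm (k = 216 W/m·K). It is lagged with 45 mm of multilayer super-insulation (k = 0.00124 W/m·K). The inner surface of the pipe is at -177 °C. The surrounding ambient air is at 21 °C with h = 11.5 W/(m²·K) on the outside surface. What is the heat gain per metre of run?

q′ ≈ 1.24 W/m

Radial resistances (cylindrical: R_cond = ln(r_o/r_i)/(2πkL), R_conv = 1/(h·2πrL)):
R_aluminium pipe wall = ln(18.3/14)/(2π×216×1) = 1.974×10^-4 K/W
R_multilayer super-insulation = ln(63.3/18.3)/(2π×0.00124×1) = 159.3 K/W
R_outer film = 1/(h_o·2πr_oL) = 1/(11.5×2π×0.0633×1) = 0.2186 K/W
R_total = 159.5 K/W
Q = ΔT/R_total = 198/159.5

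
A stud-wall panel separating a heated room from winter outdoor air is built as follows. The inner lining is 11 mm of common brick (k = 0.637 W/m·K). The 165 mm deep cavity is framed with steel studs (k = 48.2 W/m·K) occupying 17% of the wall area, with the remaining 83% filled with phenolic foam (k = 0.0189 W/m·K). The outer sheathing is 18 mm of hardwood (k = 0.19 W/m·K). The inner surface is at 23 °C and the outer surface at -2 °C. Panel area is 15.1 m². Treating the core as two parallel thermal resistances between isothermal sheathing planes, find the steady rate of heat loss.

Q ≈ 2860 W

Sheathing layers in series; stud and cavity paths in parallel between them.
R_inner = 0.011/(0.637×15.1) = 0.001144 K/W
R_stud  = 0.165/(48.2×0.17×15.1) = 0.001334 K/W
R_cav   = 0.165/(0.0189×0.83×15.1) = 0.6966 K/W
1/R_core = 1/R_stud + 1/R_cav → R_core = 0.001331 K/W
R_outer = 0.018/(0.19×15.1) = 0.006274 K/W
R_total = 0.008749 K/W
Q = ΔT/R_total = 25/0.008749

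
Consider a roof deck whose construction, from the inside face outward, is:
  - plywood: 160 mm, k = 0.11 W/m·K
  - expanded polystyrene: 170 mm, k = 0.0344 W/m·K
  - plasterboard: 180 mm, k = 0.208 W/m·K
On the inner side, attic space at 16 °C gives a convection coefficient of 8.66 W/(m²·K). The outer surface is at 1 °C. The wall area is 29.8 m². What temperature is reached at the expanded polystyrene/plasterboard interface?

Thermal resistances in series:
R_inner film = 1/(h_i·A) = 1/(8.66×29.8) = 0.003875 K/W
R_plywood = L/(kA) = 0.16/(0.11×29.8) = 0.04881 K/W
R_expanded polystyrene = L/(kA) = 0.17/(0.0344×29.8) = 0.1658 K/W
R_plasterboard = L/(kA) = 0.18/(0.208×29.8) = 0.02904 K/W
R_total = 0.2476 K/W;  Q = ΔT/R_total = 15/0.2476 = 60.59 W
T_interface = T_inner − Q·ΣR(inner→interface) = 16 − 60.6×0.2185

T ≈ 2.76 °C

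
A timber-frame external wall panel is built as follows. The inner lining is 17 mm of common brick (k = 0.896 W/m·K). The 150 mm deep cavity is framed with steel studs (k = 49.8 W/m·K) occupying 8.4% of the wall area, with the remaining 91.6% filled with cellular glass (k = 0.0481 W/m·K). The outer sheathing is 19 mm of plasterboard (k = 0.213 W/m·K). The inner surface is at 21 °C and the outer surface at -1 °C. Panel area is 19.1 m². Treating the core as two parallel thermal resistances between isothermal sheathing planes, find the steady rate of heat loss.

Q ≈ 2920 W

Sheathing layers in series; stud and cavity paths in parallel between them.
R_inner = 0.017/(0.896×19.1) = 9.934×10^-4 K/W
R_stud  = 0.15/(49.8×0.084×19.1) = 0.001877 K/W
R_cav   = 0.15/(0.0481×0.916×19.1) = 0.1782 K/W
1/R_core = 1/R_stud + 1/R_cav → R_core = 0.001858 K/W
R_outer = 0.019/(0.213×19.1) = 0.00467 K/W
R_total = 0.007521 K/W
Q = ΔT/R_total = 22/0.007521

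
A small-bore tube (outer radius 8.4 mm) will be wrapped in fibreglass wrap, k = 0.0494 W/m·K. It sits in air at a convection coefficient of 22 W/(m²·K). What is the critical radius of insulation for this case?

For a cylinder r_cr = k/h = 0.0494/22
r_cr = 2.25 mm; since the bare radius (8.4 mm) is above r_cr, any added insulation will reduce heat loss.

r_cr ≈ 2.25 mm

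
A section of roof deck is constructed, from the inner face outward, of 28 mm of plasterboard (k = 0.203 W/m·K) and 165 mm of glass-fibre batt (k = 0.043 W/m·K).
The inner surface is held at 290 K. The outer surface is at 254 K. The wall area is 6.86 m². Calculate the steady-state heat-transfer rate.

Q ≈ 62.1 W

Model the wall as resistances in series:
R_plasterboard = L/(kA) = 0.028/(0.203×6.86) = 0.02011 K/W
R_glass-fibre batt = L/(kA) = 0.165/(0.043×6.86) = 0.5594 K/W
R_total = 0.5795 K/W
Q = ΔT / R_total = 36 / 0.5795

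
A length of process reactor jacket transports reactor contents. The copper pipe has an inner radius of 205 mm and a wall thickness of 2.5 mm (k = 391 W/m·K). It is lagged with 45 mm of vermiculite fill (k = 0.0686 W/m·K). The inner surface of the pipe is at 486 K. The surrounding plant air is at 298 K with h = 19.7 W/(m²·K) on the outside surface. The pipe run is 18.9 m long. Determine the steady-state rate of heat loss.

Treating each annulus and film as a series resistance:
R_copper pipe wall = ln(207.5/205)/(2π×391×18.9) = 2.611×10^-7 K/W
R_vermiculite fill = ln(252.5/207.5)/(2π×0.0686×18.9) = 0.02409 K/W
R_outer film = 1/(h_o·2πr_oL) = 1/(19.7×2π×0.2525×18.9) = 0.001693 K/W
R_total = 0.02579 K/W
Q = ΔT/R_total = 188/0.02579

Q ≈ 7290 W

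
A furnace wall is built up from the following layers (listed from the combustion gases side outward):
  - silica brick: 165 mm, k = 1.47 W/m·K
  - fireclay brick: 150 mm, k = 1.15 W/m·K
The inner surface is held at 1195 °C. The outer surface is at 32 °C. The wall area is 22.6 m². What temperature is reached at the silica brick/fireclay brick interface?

Series thermal resistances:
R_silica brick = L/(kA) = 0.165/(1.47×22.6) = 0.004967 K/W
R_fireclay brick = L/(kA) = 0.15/(1.15×22.6) = 0.005771 K/W
R_total = 0.01074 K/W;  Q = ΔT/R_total = 1163/0.01074 = 108300 W
T_interface = T_inner − Q·ΣR(inner→interface) = 1195 − 108000×0.004967

T ≈ 657 °C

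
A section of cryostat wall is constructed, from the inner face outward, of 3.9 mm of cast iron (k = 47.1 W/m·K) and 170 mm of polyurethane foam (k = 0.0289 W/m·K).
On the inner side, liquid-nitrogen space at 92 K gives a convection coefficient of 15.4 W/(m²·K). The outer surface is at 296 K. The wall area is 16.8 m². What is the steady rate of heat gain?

Using the resistance-network approach (series):
R_inner film = 1/(h_i·A) = 1/(15.4×16.8) = 0.003865 K/W
R_cast iron = L/(kA) = 0.0039/(47.1×16.8) = 4.929×10^-6 K/W
R_polyurethane foam = L/(kA) = 0.17/(0.0289×16.8) = 0.3501 K/W
R_total = 0.354 K/W
Q = ΔT / R_total = 204 / 0.354

Q ≈ 576 W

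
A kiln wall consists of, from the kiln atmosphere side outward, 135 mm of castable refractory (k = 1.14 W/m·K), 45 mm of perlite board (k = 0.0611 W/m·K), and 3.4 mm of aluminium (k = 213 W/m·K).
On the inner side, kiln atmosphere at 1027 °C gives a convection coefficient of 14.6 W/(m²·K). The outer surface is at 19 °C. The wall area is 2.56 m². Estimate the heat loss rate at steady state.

Q ≈ 2790 W

Treating each layer as a thermal resistance in series:
R_inner film = 1/(h_i·A) = 1/(14.6×2.56) = 0.02676 K/W
R_castable refractory = L/(kA) = 0.135/(1.14×2.56) = 0.04626 K/W
R_perlite board = L/(kA) = 0.045/(0.0611×2.56) = 0.2877 K/W
R_aluminium = L/(kA) = 0.0034/(213×2.56) = 6.235×10^-6 K/W
R_total = 0.3607 K/W
Q = ΔT / R_total = 1008 / 0.3607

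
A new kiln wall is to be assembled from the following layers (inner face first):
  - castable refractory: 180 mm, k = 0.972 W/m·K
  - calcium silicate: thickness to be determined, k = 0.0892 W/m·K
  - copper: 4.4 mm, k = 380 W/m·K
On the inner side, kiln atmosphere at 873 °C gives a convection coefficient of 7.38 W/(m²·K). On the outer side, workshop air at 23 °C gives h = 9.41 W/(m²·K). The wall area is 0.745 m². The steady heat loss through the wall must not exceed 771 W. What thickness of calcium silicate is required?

Using the resistance-network approach (series):
R_inner film = 1/(h_i·A) = 1/(7.38×0.745) = 0.1819 K/W
R_castable refractory = L/(kA) = 0.18/(0.972×0.745) = 0.2486 K/W
R_copper = L/(kA) = 0.0044/(380×0.745) = 1.554×10^-5 K/W
R_outer film = 1/(h_o·A) = 1/(9.41×0.745) = 0.1426 K/W
Sum of the known resistances R_other = 0.5731 K/W
Required total resistance R_tot = ΔT/Q_allow = 850/771 = 1.102 K/W
R_calcium silicate = R_tot − R_other = 0.5294 K/W
L = R·k·A = 0.5294×0.0892×0.745

L ≈ 35.2 mm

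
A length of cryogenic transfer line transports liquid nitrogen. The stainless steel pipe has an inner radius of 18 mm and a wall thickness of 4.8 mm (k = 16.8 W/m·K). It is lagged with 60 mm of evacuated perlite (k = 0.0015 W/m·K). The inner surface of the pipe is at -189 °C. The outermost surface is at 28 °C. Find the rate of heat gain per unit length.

Cylindrical conduction, so R = ln(r₂/r₁)/(2πkL) per layer, in series:
R_stainless steel pipe wall = ln(22.8/18)/(2π×16.8×1) = 0.002239 K/W
R_evacuated perlite = ln(82.8/22.8)/(2π×0.0015×1) = 136.8 K/W
R_total = 136.8 K/W
Q = ΔT/R_total = 217/136.8

q′ ≈ 1.59 W/m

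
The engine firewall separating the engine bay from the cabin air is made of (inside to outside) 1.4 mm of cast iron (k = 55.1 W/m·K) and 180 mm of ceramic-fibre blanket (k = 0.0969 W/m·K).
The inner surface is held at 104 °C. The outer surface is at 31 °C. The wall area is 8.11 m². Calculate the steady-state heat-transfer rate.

Using the resistance-network approach (series):
R_cast iron = L/(kA) = 0.0014/(55.1×8.11) = 3.133×10^-6 K/W
R_ceramic-fibre blanket = L/(kA) = 0.18/(0.0969×8.11) = 0.229 K/W
R_total = 0.2291 K/W
Q = ΔT / R_total = 73 / 0.2291

Q ≈ 319 W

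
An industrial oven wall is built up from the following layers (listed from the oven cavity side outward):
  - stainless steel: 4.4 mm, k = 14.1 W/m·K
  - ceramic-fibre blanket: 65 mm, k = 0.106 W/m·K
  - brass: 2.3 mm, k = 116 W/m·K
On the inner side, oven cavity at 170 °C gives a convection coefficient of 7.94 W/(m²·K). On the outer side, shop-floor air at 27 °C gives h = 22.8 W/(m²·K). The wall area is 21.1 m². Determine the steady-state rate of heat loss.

Thermal resistances in series:
R_inner film = 1/(h_i·A) = 1/(7.94×21.1) = 0.005969 K/W
R_stainless steel = L/(kA) = 0.0044/(14.1×21.1) = 1.479×10^-5 K/W
R_ceramic-fibre blanket = L/(kA) = 0.065/(0.106×21.1) = 0.02906 K/W
R_brass = L/(kA) = 0.0023/(116×21.1) = 9.397×10^-7 K/W
R_outer film = 1/(h_o·A) = 1/(22.8×21.1) = 0.002079 K/W
R_total = 0.03713 K/W
Q = ΔT / R_total = 143 / 0.03713

Q ≈ 3850 W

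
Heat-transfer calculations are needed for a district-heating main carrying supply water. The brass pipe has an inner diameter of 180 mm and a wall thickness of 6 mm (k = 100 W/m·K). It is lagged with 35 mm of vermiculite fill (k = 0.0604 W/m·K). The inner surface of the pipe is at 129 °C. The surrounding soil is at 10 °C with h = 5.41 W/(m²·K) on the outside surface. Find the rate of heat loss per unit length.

Radial resistances (cylindrical: R_cond = ln(r_o/r_i)/(2πkL), R_conv = 1/(h·2πrL)):
R_brass pipe wall = ln(96/90)/(2π×100×1) = 1.027×10^-4 K/W
R_vermiculite fill = ln(131/96)/(2π×0.0604×1) = 0.8191 K/W
R_outer film = 1/(h_o·2πr_oL) = 1/(5.41×2π×0.131×1) = 0.2246 K/W
R_total = 1.044 K/W
Q = ΔT/R_total = 119/1.044

q′ ≈ 114 W/m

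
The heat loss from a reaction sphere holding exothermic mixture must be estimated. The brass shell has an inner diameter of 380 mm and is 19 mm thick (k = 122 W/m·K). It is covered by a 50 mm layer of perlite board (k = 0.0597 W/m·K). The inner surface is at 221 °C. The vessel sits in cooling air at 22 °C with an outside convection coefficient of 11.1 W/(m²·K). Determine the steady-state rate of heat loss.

Q ≈ 149 W

Each spherical layer contributes R = (1/r_i − 1/r_o)/(4πk):
R_brass shell = (1/0.19 − 1/0.209)/(4π×122) = 3.121×10^-4 K/W
R_perlite board = (1/0.209 − 1/0.259)/(4π×0.0597) = 1.231 K/W
R_outer film = 1/(h·4πr_o²) = 1/(11.1×4π×0.259²) = 0.1069 K/W
R_total = 1.338 K/W
Q = ΔT/R_total = 199/1.338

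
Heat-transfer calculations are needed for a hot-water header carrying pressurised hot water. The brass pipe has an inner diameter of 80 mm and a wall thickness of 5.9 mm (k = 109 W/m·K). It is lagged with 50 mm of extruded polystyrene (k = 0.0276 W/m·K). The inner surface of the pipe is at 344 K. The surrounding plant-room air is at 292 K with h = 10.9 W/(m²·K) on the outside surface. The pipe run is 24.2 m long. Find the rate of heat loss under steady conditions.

Q ≈ 286 W

Treating each annulus and film as a series resistance:
R_brass pipe wall = ln(45.9/40)/(2π×109×24.2) = 8.301×10^-6 K/W
R_extruded polystyrene = ln(95.9/45.9)/(2π×0.0276×24.2) = 0.1756 K/W
R_outer film = 1/(h_o·2πr_oL) = 1/(10.9×2π×0.0959×24.2) = 0.006292 K/W
R_total = 0.1819 K/W
Q = ΔT/R_total = 52/0.1819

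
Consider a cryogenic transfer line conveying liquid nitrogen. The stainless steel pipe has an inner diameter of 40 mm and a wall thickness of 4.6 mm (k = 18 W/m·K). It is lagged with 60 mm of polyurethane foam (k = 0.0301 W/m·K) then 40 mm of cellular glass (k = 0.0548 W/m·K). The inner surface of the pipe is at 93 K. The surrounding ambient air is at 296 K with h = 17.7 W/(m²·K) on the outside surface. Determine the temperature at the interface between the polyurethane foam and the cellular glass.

For a radial system each layer contributes R = ln(r_out/r_in)/(2πkL); films add R = 1/(hA).
R_stainless steel pipe wall = ln(24.6/20)/(2π×18×1) = 0.00183 K/W
R_polyurethane foam = ln(84.6/24.6)/(2π×0.0301×1) = 6.531 K/W
R_cellular glass = ln(124.6/84.6)/(2π×0.0548×1) = 1.124 K/W
R_outer film = 1/(h_o·2πr_oL) = 1/(17.7×2π×0.1246×1) = 0.07217 K/W
R_total = 7.73 K/W
Q = ΔT/R_total = 203/7.73
Q = 26.3 W/m
T_interface = T_inner + Q·ΣR(inner→interface) = 93 + 26.3×6.533

T ≈ 265 K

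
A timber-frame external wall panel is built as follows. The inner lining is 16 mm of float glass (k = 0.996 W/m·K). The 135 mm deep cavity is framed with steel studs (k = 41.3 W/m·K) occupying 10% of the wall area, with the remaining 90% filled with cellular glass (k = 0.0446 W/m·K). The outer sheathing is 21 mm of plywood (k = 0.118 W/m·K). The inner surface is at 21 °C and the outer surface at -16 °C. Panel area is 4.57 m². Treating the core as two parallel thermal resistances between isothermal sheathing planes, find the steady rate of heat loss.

Q ≈ 747 W

Sheathing layers in series; stud and cavity paths in parallel between them.
R_inner = 0.016/(0.996×4.57) = 0.003515 K/W
R_stud  = 0.135/(41.3×0.1×4.57) = 0.007153 K/W
R_cav   = 0.135/(0.0446×0.9×4.57) = 0.7359 K/W
1/R_core = 1/R_stud + 1/R_cav → R_core = 0.007084 K/W
R_outer = 0.021/(0.118×4.57) = 0.03894 K/W
R_total = 0.04954 K/W
Q = ΔT/R_total = 37/0.04954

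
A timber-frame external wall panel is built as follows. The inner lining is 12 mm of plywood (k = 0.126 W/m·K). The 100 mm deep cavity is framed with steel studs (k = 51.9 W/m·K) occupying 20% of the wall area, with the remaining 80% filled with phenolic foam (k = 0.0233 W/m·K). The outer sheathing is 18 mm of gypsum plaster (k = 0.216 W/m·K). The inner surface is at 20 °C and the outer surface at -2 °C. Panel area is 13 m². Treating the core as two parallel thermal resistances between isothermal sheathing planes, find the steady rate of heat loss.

Sheathing layers in series; stud and cavity paths in parallel between them.
R_inner = 0.012/(0.126×13) = 0.007326 K/W
R_stud  = 0.1/(51.9×0.2×13) = 7.411×10^-4 K/W
R_cav   = 0.1/(0.0233×0.8×13) = 0.4127 K/W
1/R_core = 1/R_stud + 1/R_cav → R_core = 7.397×10^-4 K/W
R_outer = 0.018/(0.216×13) = 0.00641 K/W
R_total = 0.01448 K/W
Q = ΔT/R_total = 22/0.01448

Q ≈ 1520 W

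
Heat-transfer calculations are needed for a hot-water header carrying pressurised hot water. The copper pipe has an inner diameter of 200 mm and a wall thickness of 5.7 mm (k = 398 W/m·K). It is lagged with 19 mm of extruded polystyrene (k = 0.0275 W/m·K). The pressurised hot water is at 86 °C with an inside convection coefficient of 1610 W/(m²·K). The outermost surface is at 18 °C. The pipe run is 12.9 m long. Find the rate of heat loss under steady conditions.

Treating each annulus and film as a series resistance:
R_inner film = 1/(h_i·2πr₁L) = 1/(1610×2π×0.1×12.9) = 7.663×10^-5 K/W
R_copper pipe wall = ln(105.7/100)/(2π×398×12.9) = 1.718×10^-6 K/W
R_extruded polystyrene = ln(124.7/105.7)/(2π×0.0275×12.9) = 0.07416 K/W
R_total = 0.07424 K/W
Q = ΔT/R_total = 68/0.07424

Q ≈ 916 W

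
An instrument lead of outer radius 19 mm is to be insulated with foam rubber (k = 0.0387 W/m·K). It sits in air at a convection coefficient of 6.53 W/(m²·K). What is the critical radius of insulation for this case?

r_cr ≈ 5.93 mm

For a cylinder r_cr = k/h = 0.0387/6.53
r_cr = 5.93 mm; since the bare radius (19 mm) is above r_cr, any added insulation will reduce heat loss.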